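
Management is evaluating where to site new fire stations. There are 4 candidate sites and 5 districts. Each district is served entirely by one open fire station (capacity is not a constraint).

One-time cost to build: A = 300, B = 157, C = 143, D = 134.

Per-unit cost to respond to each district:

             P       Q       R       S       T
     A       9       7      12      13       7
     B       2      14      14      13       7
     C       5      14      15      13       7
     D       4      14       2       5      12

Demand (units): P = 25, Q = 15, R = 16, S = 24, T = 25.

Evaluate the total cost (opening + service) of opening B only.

Each district is assigned to its cheapest site among the open ones.
{B}: P→B 2·25=50, Q→B 14·15=210, R→B 14·16=224, S→B 13·24=312, T→B 7·25=175. Service 971; fixed 157; total 1128.

Total cost: 1128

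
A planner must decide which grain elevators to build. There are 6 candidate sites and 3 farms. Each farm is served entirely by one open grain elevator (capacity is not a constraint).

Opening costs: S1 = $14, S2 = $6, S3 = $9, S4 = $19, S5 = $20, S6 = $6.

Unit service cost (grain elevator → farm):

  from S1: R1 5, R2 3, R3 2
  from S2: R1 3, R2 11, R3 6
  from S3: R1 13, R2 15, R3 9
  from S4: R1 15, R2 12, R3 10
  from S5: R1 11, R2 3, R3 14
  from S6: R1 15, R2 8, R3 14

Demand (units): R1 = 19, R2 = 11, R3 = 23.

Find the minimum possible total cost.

Minimum total cost: 156

For any fixed open set, each farm goes to its cheapest open site; total = fixed + service.
{S1, S2}: R1→S2 3·19=57, R2→S1 3·11=33, R3→S1 2·23=46. Service 136; fixed 20; total 156.
{S1, S2, S6}: R1→S2 3·19=57, R2→S1 3·11=33, R3→S1 2·23=46. Service 136; fixed 26; total 162.
{S1, S2, S3}: R1→S2 3·19=57, R2→S1 3·11=33, R3→S1 2·23=46. Service 136; fixed 29; total 165.
{S1, S2, S3, S4, S5, S6}: service 136 + fixed 74 = 210
No other subset beats 156.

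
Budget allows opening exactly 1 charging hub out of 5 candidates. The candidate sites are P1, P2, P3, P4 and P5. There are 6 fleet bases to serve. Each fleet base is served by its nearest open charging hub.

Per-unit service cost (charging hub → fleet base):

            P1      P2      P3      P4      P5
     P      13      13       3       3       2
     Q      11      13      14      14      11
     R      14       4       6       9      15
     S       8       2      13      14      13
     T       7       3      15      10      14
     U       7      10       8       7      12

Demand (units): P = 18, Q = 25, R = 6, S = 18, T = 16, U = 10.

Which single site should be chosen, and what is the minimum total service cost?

With exactly 1 open, each fleet base uses its cheapest among the chosen.
{P2}: P→P2 13·18=234, Q→P2 13·25=325, R→P2 4·6=24, S→P2 2·18=36, T→P2 3·16=48, U→P2 10·10=100. Service cost 767.
{P1}: service cost 919
{P4}: service cost 940
Among all 5 size-1 choices, {P2} is lowest.

Choose P2 only; total service cost 767.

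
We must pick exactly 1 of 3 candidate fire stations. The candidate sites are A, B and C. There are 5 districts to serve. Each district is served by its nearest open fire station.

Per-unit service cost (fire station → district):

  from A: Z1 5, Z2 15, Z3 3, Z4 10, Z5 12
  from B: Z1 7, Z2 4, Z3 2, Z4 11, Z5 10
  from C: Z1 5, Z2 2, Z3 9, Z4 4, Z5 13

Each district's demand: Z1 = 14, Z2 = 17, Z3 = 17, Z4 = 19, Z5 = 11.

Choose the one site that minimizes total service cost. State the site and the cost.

Choose C only; total service cost 476.

With exactly 1 open, each district uses its cheapest among the chosen.
{C}: Z1→C 5·14=70, Z2→C 2·17=34, Z3→C 9·17=153, Z4→C 4·19=76, Z5→C 13·11=143. Service cost 476.
{B}: service cost 519
{A}: service cost 698
Among all 3 size-1 choices, {C} is lowest.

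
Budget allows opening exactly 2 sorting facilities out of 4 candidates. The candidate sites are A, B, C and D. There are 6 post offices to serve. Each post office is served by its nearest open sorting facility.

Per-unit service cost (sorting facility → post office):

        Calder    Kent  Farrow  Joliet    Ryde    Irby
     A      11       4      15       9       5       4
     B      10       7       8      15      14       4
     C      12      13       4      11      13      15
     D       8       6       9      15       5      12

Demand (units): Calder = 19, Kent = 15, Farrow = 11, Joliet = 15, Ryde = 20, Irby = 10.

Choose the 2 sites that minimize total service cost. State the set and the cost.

Choose A and D; total service cost 586.

With exactly 2 open, each post office uses its cheapest among the chosen.
{A, D}: Calder→D 8·19=152, Kent→A 4·15=60, Farrow→D 9·11=99, Joliet→A 9·15=135, Ryde→A 5·20=100, Irby→A 4·10=40. Service cost 586.
{A, C}: service cost 588
{A, B}: service cost 613
Among all 6 size-2 choices, {A, D} is lowest.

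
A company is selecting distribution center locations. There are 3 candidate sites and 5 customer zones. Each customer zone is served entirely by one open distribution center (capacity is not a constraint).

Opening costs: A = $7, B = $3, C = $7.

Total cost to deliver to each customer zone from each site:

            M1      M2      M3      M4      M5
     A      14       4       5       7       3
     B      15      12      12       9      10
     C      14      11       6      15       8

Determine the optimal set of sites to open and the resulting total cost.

Open A only; minimum total cost 40.

For any fixed open set, each customer zone goes to its cheapest open site; total = fixed + service.
{A}: M1→A 14, M2→A 4, M3→A 5, M4→A 7, M5→A 3. Service 33; fixed 7; total 40.
{A, B}: M1→A 14, M2→A 4, M3→A 5, M4→A 7, M5→A 3. Service 33; fixed 10; total 43.
{A, C}: M1→A 14, M2→A 4, M3→A 5, M4→A 7, M5→A 3. Service 33; fixed 14; total 47.
{A, B, C}: M1→A 14, M2→A 4, M3→A 5, M4→A 7, M5→A 3. Service 33; fixed 17; total 50.
No other subset beats 40.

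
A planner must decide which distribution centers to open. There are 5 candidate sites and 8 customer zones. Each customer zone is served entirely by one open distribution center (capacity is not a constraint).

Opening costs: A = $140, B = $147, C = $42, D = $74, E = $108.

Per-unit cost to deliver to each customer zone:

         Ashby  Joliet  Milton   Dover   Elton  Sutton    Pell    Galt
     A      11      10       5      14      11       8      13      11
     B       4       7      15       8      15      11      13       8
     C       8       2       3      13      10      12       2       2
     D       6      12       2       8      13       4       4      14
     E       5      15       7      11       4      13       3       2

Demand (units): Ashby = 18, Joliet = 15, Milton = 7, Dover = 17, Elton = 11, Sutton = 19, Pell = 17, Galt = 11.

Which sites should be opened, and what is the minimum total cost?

Open C and D; minimum total cost 646.

For any fixed open set, each customer zone goes to its cheapest open site; total = fixed + service.
{C, D}: Ashby→D 6·18=108, Joliet→C 2·15=30, Milton→D 2·7=14, Dover→D 8·17=136, Elton→C 10·11=110, Sutton→D 4·19=76, Pell→C 2·17=34, Galt→C 2·11=22. Service 530; fixed 116; total 646.
{C, D, E}: Ashby→E 5·18=90, Joliet→C 2·15=30, Milton→D 2·7=14, Dover→D 8·17=136, Elton→E 4·11=44, Sutton→D 4·19=76, Pell→C 2·17=34, Galt→C 2·11=22. Service 446; fixed 224; total 670.
{B, C, D}: service 494 + fixed 263 = 757
{A, B, C, D, E}: Ashby→B 4·18=72, Joliet→C 2·15=30, Milton→D 2·7=14, Dover→B 8·17=136, Elton→E 4·11=44, Sutton→D 4·19=76, Pell→C 2·17=34, Galt→C 2·11=22. Service 428; fixed 511; total 939.
No other subset beats 646.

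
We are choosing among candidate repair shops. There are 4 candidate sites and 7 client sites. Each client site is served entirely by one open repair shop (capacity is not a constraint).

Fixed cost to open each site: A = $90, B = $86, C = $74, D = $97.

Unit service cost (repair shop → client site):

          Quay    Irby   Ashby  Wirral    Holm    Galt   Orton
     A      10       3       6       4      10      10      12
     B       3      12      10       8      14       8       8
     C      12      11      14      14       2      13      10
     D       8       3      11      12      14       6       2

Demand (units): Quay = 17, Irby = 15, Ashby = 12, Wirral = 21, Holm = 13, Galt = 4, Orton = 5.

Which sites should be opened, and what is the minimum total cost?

For any fixed open set, each client site goes to its cheapest open site; total = fixed + service.
{A, B, C}: Quay→B 3·17=51, Irby→A 3·15=45, Ashby→A 6·12=72, Wirral→A 4·21=84, Holm→C 2·13=26, Galt→B 8·4=32, Orton→B 8·5=40. Service 350; fixed 250; total 600.
{A, B}: Quay→B 3·17=51, Irby→A 3·15=45, Ashby→A 6·12=72, Wirral→A 4·21=84, Holm→A 10·13=130, Galt→B 8·4=32, Orton→B 8·5=40. Service 454; fixed 176; total 630.
{A, C}: Quay→A 10·17=170, Irby→A 3·15=45, Ashby→A 6·12=72, Wirral→A 4·21=84, Holm→C 2·13=26, Galt→A 10·4=40, Orton→C 10·5=50. Service 487; fixed 164; total 651.
{A, B, C, D}: Quay→B 3·17=51, Irby→A 3·15=45, Ashby→A 6·12=72, Wirral→A 4·21=84, Holm→C 2·13=26, Galt→D 6·4=24, Orton→D 2·5=10. Service 312; fixed 347; total 659.
No other subset beats 600.

Open A, B and C; minimum total cost 600.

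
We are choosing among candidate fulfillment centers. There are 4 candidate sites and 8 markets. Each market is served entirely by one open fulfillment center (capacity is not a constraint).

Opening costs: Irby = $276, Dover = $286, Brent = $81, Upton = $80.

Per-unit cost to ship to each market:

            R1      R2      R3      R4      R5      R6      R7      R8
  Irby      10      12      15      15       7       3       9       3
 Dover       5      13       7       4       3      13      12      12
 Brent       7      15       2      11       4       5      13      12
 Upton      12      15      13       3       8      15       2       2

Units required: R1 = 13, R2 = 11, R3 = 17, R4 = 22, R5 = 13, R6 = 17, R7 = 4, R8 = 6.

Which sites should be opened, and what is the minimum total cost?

For any fixed open set, each market goes to its cheapest open site; total = fixed + service.
{Brent, Upton}: R1→Brent 7·13=91, R2→Brent 15·11=165, R3→Brent 2·17=34, R4→Upton 3·22=66, R5→Brent 4·13=52, R6→Brent 5·17=85, R7→Upton 2·4=8, R8→Upton 2·6=12. Service 513; fixed 161; total 674.
{Brent}: R1→Brent 7·13=91, R2→Brent 15·11=165, R3→Brent 2·17=34, R4→Brent 11·22=242, R5→Brent 4·13=52, R6→Brent 5·17=85, R7→Brent 13·4=52, R8→Brent 12·6=72. Service 793; fixed 81; total 874.
{Irby, Brent, Upton}: service 446 + fixed 437 = 883
{Irby, Dover, Brent, Upton}: service 407 + fixed 723 = 1130
(All 15 nonempty subsets were checked; Brent and Upton is lowest.)

Open Brent and Upton; minimum total cost 674.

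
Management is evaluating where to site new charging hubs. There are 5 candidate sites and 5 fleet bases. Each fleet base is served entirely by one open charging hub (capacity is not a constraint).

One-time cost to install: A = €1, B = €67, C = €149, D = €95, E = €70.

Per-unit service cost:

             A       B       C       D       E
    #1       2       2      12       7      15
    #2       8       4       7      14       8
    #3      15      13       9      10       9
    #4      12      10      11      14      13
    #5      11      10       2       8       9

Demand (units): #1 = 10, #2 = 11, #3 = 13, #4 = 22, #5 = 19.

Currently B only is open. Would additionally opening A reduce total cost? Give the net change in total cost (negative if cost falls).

No — net change +1 (cost rises by 1).

Current service cost with {B}: 643.
Adding A: each fleet base re-picks its cheapest; new service cost 643, saving 0.
Extra fixed cost: 1. Net change = 1 − 0 = 1.
(Totals: 710 → 711.)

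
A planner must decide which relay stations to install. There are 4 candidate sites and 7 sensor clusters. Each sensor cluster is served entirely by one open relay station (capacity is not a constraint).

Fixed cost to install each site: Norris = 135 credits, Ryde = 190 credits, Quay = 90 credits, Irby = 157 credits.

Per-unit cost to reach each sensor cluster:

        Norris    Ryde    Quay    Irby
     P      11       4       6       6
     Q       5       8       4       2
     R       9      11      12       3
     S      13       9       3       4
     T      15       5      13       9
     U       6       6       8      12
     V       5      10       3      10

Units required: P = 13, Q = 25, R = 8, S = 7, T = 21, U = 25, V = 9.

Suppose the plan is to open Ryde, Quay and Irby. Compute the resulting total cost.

Total cost: 866

Each sensor cluster is assigned to its cheapest site among the open ones.
{Ryde, Quay, Irby}: P→Ryde 4·13=52, Q→Irby 2·25=50, R→Irby 3·8=24, S→Quay 3·7=21, T→Ryde 5·21=105, U→Ryde 6·25=150, V→Quay 3·9=27. Service 429; fixed 437; total 866.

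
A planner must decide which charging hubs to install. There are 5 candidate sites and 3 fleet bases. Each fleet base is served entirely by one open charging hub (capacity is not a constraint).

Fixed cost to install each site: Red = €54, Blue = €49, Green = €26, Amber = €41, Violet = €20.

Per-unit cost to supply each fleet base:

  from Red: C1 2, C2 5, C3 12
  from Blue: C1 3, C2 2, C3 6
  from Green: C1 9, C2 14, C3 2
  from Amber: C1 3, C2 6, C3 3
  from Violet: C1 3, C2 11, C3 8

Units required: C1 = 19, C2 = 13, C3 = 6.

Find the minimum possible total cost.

For any fixed open set, each fleet base goes to its cheapest open site; total = fixed + service.
{Blue}: C1→Blue 3·19=57, C2→Blue 2·13=26, C3→Blue 6·6=36. Service 119; fixed 49; total 168.
{Blue, Green}: C1→Blue 3·19=57, C2→Blue 2·13=26, C3→Green 2·6=12. Service 95; fixed 75; total 170.
{Blue, Violet}: service 119 + fixed 69 = 188
{Red, Blue, Green, Amber, Violet}: C1→Red 2·19=38, C2→Blue 2·13=26, C3→Green 2·6=12. Service 76; fixed 190; total 266.
No other subset beats 168.

Minimum total cost: 168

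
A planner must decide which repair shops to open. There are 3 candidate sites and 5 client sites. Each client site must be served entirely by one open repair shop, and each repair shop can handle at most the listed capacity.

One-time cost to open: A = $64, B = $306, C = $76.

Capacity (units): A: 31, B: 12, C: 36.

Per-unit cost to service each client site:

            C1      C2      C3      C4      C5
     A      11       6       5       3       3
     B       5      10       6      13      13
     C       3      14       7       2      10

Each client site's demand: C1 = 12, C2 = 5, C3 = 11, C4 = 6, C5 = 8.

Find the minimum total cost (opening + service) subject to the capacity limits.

Minimum total cost: 297

Open {A, C}: C1→C 3·12=36, C2→A 6·5=30, C3→A 5·11=55, C4→C 2·6=12, C5→A 3·8=24.
Loads: A carries 24/31, C carries 18/36. Service 157; fixed 140; total 297.
Next best feasible plan costs 303.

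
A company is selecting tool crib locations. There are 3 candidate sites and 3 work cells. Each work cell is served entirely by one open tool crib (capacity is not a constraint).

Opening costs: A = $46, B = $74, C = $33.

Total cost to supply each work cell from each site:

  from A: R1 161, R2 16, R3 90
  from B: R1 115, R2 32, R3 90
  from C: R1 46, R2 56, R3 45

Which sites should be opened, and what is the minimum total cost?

Open C only; minimum total cost 180.

For any fixed open set, each work cell goes to its cheapest open site; total = fixed + service.
{C}: R1→C 46, R2→C 56, R3→C 45. Service 147; fixed 33; total 180.
{A, C}: service 107 + fixed 79 = 186
{B, C}: service 123 + fixed 107 = 230
{A, B, C}: R1→C 46, R2→A 16, R3→C 45. Service 107; fixed 153; total 260.
No other subset beats 180.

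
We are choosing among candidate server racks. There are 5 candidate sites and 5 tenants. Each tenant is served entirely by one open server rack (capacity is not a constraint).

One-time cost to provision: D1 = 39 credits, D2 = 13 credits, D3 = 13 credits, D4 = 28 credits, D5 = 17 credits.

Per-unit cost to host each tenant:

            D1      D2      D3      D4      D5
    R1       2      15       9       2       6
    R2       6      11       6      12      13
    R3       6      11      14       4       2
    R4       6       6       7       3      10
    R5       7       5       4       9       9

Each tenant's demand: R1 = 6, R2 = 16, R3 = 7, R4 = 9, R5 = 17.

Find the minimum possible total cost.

Minimum total cost: 272

For any fixed open set, each tenant goes to its cheapest open site; total = fixed + service.
{D3, D4}: R1→D4 2·6=12, R2→D3 6·16=96, R3→D4 4·7=28, R4→D4 3·9=27, R5→D3 4·17=68. Service 231; fixed 41; total 272.
{D3, D4, D5}: service 217 + fixed 58 = 275
{D2, D3, D4}: service 231 + fixed 54 = 285
{D1, D2, D3, D4, D5}: service 217 + fixed 110 = 327
No other subset beats 272.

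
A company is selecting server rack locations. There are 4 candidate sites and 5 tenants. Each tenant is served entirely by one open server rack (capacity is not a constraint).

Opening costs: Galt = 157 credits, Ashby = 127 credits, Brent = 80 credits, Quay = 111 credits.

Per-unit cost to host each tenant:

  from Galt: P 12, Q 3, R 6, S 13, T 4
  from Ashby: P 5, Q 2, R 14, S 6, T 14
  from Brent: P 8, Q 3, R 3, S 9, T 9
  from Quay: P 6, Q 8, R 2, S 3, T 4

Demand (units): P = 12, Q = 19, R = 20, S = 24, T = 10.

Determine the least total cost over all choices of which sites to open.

Minimum total cost: 472

For any fixed open set, each tenant goes to its cheapest open site; total = fixed + service.
{Brent, Quay}: P→Quay 6·12=72, Q→Brent 3·19=57, R→Quay 2·20=40, S→Quay 3·24=72, T→Quay 4·10=40. Service 281; fixed 191; total 472.
{Quay}: service 376 + fixed 111 = 487
{Ashby, Quay}: service 250 + fixed 238 = 488
{Galt, Ashby, Brent, Quay}: service 250 + fixed 475 = 725
No other subset beats 472.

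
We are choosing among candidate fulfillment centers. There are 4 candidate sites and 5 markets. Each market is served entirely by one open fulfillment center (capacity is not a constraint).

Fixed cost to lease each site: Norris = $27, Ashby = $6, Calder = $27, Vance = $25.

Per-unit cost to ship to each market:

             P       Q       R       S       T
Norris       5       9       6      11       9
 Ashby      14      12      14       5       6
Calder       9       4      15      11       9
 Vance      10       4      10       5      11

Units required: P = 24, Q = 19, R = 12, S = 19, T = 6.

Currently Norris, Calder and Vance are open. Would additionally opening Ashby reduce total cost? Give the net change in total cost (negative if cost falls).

Current service cost with {Norris, Calder, Vance}: 417.
Adding Ashby: each market re-picks its cheapest; new service cost 399, saving 18.
Extra fixed cost: 6. Net change = 6 − 18 = -12.
(Totals: 496 → 484.)

Yes — net change −12 (cost falls by 12).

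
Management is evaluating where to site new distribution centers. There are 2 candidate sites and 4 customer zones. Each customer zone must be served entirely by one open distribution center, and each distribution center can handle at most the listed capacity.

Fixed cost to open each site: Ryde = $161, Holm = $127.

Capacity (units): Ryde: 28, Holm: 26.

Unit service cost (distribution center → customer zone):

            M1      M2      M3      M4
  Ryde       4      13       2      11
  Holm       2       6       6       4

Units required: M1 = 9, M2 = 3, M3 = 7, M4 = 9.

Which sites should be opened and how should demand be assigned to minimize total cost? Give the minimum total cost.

Minimum total cost: 349

Open {Ryde}: M1→Ryde 4·9=36, M2→Ryde 13·3=39, M3→Ryde 2·7=14, M4→Ryde 11·9=99.
Loads: Ryde carries 28/28. Service 188; fixed 161; total 349.
Next best feasible plan costs 374.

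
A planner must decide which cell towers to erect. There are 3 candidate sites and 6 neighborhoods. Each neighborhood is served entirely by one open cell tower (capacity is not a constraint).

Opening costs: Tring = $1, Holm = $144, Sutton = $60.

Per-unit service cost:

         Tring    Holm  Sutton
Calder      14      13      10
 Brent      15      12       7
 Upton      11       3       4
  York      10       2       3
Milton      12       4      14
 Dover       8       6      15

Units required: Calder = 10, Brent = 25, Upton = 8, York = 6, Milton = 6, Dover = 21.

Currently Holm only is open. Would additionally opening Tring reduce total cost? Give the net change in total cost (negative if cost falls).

No — net change +1 (cost rises by 1).

Current service cost with {Holm}: 616.
Adding Tring: each neighborhood re-picks its cheapest; new service cost 616, saving 0.
Extra fixed cost: 1. Net change = 1 − 0 = 1.
(Totals: 760 → 761.)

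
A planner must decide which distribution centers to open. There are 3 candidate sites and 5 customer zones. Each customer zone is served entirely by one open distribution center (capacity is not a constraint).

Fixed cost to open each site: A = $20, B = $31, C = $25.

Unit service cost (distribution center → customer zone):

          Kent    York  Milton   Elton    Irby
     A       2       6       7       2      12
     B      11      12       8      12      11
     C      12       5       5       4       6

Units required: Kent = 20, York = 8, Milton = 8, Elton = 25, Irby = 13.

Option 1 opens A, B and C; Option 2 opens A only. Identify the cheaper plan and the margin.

Option 1 is cheaper by 46.

Option 1: {A, B, C}: Kent→A 2·20=40, York→C 5·8=40, Milton→C 5·8=40, Elton→A 2·25=50, Irby→C 6·13=78. Service 248; fixed 76; total 324.
Option 2: {A}: Kent→A 2·20=40, York→A 6·8=48, Milton→A 7·8=56, Elton→A 2·25=50, Irby→A 12·13=156. Service 350; fixed 20; total 370.
Difference: |324 − 370| = 46.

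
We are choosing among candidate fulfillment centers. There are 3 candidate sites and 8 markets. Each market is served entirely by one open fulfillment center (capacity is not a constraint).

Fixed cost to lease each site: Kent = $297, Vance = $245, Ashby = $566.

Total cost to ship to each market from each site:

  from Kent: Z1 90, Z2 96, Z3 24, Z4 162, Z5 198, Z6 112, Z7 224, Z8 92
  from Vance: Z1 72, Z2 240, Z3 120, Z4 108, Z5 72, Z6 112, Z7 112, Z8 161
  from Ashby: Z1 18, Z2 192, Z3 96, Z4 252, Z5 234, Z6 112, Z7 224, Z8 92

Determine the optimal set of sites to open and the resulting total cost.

Open Kent and Vance; minimum total cost 1230.

For any fixed open set, each market goes to its cheapest open site; total = fixed + service.
{Kent, Vance}: Z1→Vance 72, Z2→Kent 96, Z3→Kent 24, Z4→Vance 108, Z5→Vance 72, Z6→Kent 112, Z7→Vance 112, Z8→Kent 92. Service 688; fixed 542; total 1230.
{Vance}: service 997 + fixed 245 = 1242
{Kent}: Z1→Kent 90, Z2→Kent 96, Z3→Kent 24, Z4→Kent 162, Z5→Kent 198, Z6→Kent 112, Z7→Kent 224, Z8→Kent 92. Service 998; fixed 297; total 1295.
{Kent, Vance, Ashby}: service 634 + fixed 1108 = 1742
No other subset beats 1230.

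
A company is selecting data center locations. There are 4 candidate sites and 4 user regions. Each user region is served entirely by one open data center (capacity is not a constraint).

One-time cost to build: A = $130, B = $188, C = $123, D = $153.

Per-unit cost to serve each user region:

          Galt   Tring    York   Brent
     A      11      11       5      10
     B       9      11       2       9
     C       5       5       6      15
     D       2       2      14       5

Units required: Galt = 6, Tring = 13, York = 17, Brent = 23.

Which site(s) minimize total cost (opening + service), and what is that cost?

For any fixed open set, each user region goes to its cheapest open site; total = fixed + service.
{A, D}: Galt→D 2·6=12, Tring→D 2·13=26, York→A 5·17=85, Brent→D 5·23=115. Service 238; fixed 283; total 521.
{B, D}: service 187 + fixed 341 = 528
{C, D}: service 255 + fixed 276 = 531
{A, B, C, D}: service 187 + fixed 594 = 781
No other subset beats 521.

Open A and D; minimum total cost 521.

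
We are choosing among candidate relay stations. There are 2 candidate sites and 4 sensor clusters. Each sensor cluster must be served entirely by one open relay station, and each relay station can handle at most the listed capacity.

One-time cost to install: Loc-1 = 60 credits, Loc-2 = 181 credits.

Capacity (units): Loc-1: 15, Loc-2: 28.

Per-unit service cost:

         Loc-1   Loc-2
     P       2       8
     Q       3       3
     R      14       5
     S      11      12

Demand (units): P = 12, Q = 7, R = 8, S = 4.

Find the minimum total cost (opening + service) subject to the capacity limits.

Minimum total cost: 374

Open {Loc-1, Loc-2}: P→Loc-1 2·12=24, Q→Loc-2 3·7=21, R→Loc-2 5·8=40, S→Loc-2 12·4=48.
Loads: Loc-1 carries 12/15, Loc-2 carries 19/28. Service 133; fixed 241; total 374.
Next best feasible plan costs 442.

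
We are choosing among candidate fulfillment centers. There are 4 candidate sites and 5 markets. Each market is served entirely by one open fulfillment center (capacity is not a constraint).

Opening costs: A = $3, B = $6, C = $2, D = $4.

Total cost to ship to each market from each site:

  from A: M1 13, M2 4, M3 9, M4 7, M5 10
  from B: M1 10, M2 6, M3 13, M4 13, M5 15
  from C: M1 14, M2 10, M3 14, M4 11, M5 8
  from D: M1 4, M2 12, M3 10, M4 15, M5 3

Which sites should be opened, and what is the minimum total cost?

Open A and D; minimum total cost 34.

For any fixed open set, each market goes to its cheapest open site; total = fixed + service.
{A, D}: M1→D 4, M2→A 4, M3→A 9, M4→A 7, M5→D 3. Service 27; fixed 7; total 34.
{A, C, D}: service 27 + fixed 9 = 36
{A, B, D}: service 27 + fixed 13 = 40
{A, B, C, D}: service 27 + fixed 15 = 42
No other subset beats 34.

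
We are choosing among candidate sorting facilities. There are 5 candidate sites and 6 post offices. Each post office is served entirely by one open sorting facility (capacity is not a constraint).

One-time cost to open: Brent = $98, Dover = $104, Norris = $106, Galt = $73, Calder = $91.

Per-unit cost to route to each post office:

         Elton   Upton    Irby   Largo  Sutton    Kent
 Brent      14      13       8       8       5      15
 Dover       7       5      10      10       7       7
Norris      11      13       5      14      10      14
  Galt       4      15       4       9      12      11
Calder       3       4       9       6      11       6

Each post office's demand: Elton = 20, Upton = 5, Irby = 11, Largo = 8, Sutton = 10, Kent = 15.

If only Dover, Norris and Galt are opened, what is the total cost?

Total cost: 679

Each post office is assigned to its cheapest site among the open ones.
{Dover, Norris, Galt}: Elton→Galt 4·20=80, Upton→Dover 5·5=25, Irby→Galt 4·11=44, Largo→Galt 9·8=72, Sutton→Dover 7·10=70, Kent→Dover 7·15=105. Service 396; fixed 283; total 679.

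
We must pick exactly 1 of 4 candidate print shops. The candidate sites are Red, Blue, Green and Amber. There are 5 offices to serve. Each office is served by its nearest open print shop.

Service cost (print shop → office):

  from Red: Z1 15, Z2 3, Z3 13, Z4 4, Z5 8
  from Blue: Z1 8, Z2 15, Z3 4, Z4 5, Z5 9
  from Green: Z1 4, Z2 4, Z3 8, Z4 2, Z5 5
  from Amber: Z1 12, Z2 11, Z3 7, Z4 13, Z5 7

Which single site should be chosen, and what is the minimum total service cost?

With exactly 1 open, each office uses its cheapest among the chosen.
{Green}: Z1→Green 4, Z2→Green 4, Z3→Green 8, Z4→Green 2, Z5→Green 5. Service cost 23.
{Blue}: service cost 41
{Red}: service cost 43
Among all 4 size-1 choices, {Green} is lowest.

Choose Green only; total service cost 23.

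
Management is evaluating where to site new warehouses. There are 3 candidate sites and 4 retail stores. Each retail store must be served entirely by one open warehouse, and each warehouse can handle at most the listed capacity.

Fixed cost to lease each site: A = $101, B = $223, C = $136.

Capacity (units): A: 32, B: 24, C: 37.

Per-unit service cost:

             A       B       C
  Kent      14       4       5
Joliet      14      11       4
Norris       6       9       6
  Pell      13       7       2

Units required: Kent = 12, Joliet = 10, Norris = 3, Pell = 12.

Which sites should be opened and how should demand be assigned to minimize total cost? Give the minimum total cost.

Minimum total cost: 278

Open {C}: Kent→C 5·12=60, Joliet→C 4·10=40, Norris→C 6·3=18, Pell→C 2·12=24.
Loads: C carries 37/37. Service 142; fixed 136; total 278.
Next best feasible plan costs 379.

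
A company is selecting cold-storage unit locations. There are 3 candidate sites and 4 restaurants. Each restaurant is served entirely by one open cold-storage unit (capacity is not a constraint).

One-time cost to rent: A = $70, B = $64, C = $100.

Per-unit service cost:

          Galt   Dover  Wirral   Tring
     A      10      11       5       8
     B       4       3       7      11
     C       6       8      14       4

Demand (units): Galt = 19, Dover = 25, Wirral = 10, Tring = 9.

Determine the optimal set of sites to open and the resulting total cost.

For any fixed open set, each restaurant goes to its cheapest open site; total = fixed + service.
{B}: Galt→B 4·19=76, Dover→B 3·25=75, Wirral→B 7·10=70, Tring→B 11·9=99. Service 320; fixed 64; total 384.
{A, B}: service 273 + fixed 134 = 407
{B, C}: service 257 + fixed 164 = 421
{A, B, C}: service 237 + fixed 234 = 471
(All 7 nonempty subsets were checked; B only is lowest.)

Open B only; minimum total cost 384.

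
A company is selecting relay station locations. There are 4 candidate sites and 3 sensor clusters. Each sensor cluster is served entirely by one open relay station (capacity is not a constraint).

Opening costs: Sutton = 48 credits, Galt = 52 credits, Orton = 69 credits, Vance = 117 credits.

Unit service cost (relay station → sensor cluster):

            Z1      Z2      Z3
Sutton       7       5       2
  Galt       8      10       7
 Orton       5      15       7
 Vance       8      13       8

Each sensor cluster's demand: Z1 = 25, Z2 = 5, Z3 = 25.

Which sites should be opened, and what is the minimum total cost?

For any fixed open set, each sensor cluster goes to its cheapest open site; total = fixed + service.
{Sutton}: Z1→Sutton 7·25=175, Z2→Sutton 5·5=25, Z3→Sutton 2·25=50. Service 250; fixed 48; total 298.
{Sutton, Orton}: service 200 + fixed 117 = 317
{Sutton, Galt}: Z1→Sutton 7·25=175, Z2→Sutton 5·5=25, Z3→Sutton 2·25=50. Service 250; fixed 100; total 350.
{Sutton, Galt, Orton, Vance}: service 200 + fixed 286 = 486
(All 15 nonempty subsets were checked; Sutton only is lowest.)

Open Sutton only; minimum total cost 298.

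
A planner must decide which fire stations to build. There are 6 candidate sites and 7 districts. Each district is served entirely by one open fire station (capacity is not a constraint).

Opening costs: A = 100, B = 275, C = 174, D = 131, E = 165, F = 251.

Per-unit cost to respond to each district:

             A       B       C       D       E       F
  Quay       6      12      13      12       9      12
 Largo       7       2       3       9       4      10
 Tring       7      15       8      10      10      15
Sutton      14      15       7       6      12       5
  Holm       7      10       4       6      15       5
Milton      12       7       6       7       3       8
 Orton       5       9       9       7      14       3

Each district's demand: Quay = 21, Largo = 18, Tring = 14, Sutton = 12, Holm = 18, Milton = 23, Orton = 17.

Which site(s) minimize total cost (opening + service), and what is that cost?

Open A and C; minimum total cost 931.

For any fixed open set, each district goes to its cheapest open site; total = fixed + service.
{A, C}: Quay→A 6·21=126, Largo→C 3·18=54, Tring→A 7·14=98, Sutton→C 7·12=84, Holm→C 4·18=72, Milton→C 6·23=138, Orton→A 5·17=85. Service 657; fixed 274; total 931.
{A, E}: service 720 + fixed 265 = 985
{A, D}: service 776 + fixed 231 = 1007
{A, B, C, D, E, F}: service 512 + fixed 1096 = 1608
No other subset beats 931.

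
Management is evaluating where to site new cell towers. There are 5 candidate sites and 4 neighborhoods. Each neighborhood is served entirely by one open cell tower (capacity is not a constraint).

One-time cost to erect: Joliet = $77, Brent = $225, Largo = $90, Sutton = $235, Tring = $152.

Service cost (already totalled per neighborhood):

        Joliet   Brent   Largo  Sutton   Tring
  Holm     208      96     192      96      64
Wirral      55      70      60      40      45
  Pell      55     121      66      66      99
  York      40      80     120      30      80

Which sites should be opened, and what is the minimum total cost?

Open Joliet and Tring; minimum total cost 433.

For any fixed open set, each neighborhood goes to its cheapest open site; total = fixed + service.
{Joliet, Tring}: Holm→Tring 64, Wirral→Tring 45, Pell→Joliet 55, York→Joliet 40. Service 204; fixed 229; total 433.
{Joliet}: Holm→Joliet 208, Wirral→Joliet 55, Pell→Joliet 55, York→Joliet 40. Service 358; fixed 77; total 435.
{Tring}: service 288 + fixed 152 = 440
{Joliet, Brent, Largo, Sutton, Tring}: service 189 + fixed 779 = 968
No other subset beats 433.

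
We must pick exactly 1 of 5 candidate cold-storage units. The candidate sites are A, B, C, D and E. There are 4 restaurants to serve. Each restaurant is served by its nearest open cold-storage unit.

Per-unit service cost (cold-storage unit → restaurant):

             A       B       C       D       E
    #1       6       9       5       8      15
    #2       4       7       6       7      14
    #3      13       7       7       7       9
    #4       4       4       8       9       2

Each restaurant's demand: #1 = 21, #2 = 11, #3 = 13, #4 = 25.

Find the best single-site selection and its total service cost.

With exactly 1 open, each restaurant uses its cheapest among the chosen.
{A}: #1→A 6·21=126, #2→A 4·11=44, #3→A 13·13=169, #4→A 4·25=100. Service cost 439.
{B}: service cost 457
{C}: service cost 462
Among all 5 size-1 choices, {A} is lowest.

Choose A only; total service cost 439.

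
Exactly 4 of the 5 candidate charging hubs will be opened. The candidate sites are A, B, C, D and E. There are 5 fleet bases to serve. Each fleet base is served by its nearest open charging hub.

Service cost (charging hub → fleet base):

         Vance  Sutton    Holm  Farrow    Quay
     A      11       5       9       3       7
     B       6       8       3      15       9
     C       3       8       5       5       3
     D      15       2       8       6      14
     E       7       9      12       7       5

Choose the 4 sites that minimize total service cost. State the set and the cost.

With exactly 4 open, each fleet base uses its cheapest among the chosen.
{A, B, C, D}: Vance→C 3, Sutton→D 2, Holm→B 3, Farrow→A 3, Quay→C 3. Service cost 14.
{A, C, D, E}: service cost 16
{B, C, D, E}: service cost 16
Among all 5 size-4 choices, {A, B, C, D} is lowest.

Choose A, B, C and D; total service cost 14.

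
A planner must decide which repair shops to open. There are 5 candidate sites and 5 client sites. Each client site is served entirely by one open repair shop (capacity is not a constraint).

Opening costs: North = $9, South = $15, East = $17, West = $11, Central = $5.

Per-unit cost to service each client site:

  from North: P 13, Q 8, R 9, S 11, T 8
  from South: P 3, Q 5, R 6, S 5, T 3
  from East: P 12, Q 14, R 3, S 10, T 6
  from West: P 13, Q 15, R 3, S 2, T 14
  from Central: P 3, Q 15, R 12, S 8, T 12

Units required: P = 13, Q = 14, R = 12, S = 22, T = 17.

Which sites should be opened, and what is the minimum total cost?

Open South and West; minimum total cost 266.

For any fixed open set, each client site goes to its cheapest open site; total = fixed + service.
{South, West}: P→South 3·13=39, Q→South 5·14=70, R→West 3·12=36, S→West 2·22=44, T→South 3·17=51. Service 240; fixed 26; total 266.
{South, West, Central}: P→South 3·13=39, Q→South 5·14=70, R→West 3·12=36, S→West 2·22=44, T→South 3·17=51. Service 240; fixed 31; total 271.
{North, South, West}: service 240 + fixed 35 = 275
{North, South, East, West, Central}: P→South 3·13=39, Q→South 5·14=70, R→East 3·12=36, S→West 2·22=44, T→South 3·17=51. Service 240; fixed 57; total 297.
No other subset beats 266.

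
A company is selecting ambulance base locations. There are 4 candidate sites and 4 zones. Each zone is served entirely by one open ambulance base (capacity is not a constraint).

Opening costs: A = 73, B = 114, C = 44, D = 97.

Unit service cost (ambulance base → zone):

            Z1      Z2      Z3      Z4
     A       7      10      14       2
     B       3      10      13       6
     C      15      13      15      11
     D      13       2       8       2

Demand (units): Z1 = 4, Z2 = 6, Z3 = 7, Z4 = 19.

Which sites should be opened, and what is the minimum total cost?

Open D only; minimum total cost 255.

For any fixed open set, each zone goes to its cheapest open site; total = fixed + service.
{D}: Z1→D 13·4=52, Z2→D 2·6=12, Z3→D 8·7=56, Z4→D 2·19=38. Service 158; fixed 97; total 255.
{A}: service 224 + fixed 73 = 297
{C, D}: service 158 + fixed 141 = 299
{A, B, C, D}: service 118 + fixed 328 = 446
(All 15 nonempty subsets were checked; D only is lowest.)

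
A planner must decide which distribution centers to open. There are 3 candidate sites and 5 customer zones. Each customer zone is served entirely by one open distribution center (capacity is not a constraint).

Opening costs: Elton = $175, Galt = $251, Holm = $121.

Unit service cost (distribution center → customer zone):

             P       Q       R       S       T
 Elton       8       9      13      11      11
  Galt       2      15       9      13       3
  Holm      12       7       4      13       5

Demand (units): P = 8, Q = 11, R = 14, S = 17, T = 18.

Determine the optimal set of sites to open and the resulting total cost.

Open Holm only; minimum total cost 661.

For any fixed open set, each customer zone goes to its cheapest open site; total = fixed + service.
{Holm}: P→Holm 12·8=96, Q→Holm 7·11=77, R→Holm 4·14=56, S→Holm 13·17=221, T→Holm 5·18=90. Service 540; fixed 121; total 661.
{Elton, Holm}: P→Elton 8·8=64, Q→Holm 7·11=77, R→Holm 4·14=56, S→Elton 11·17=187, T→Holm 5·18=90. Service 474; fixed 296; total 770.
{Galt, Holm}: P→Galt 2·8=16, Q→Holm 7·11=77, R→Holm 4·14=56, S→Galt 13·17=221, T→Galt 3·18=54. Service 424; fixed 372; total 796.
{Elton, Galt, Holm}: service 390 + fixed 547 = 937
No other subset beats 661.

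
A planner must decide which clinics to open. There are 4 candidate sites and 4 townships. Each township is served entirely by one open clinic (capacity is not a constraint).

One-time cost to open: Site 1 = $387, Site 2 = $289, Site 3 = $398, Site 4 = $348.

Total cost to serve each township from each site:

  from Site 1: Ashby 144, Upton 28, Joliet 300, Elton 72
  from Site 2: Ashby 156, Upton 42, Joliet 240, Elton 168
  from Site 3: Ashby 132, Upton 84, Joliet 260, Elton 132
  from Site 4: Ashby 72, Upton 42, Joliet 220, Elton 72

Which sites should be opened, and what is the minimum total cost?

For any fixed open set, each township goes to its cheapest open site; total = fixed + service.
{Site 4}: Ashby→Site 4 72, Upton→Site 4 42, Joliet→Site 4 220, Elton→Site 4 72. Service 406; fixed 348; total 754.
{Site 2}: Ashby→Site 2 156, Upton→Site 2 42, Joliet→Site 2 240, Elton→Site 2 168. Service 606; fixed 289; total 895.
{Site 1}: Ashby→Site 1 144, Upton→Site 1 28, Joliet→Site 1 300, Elton→Site 1 72. Service 544; fixed 387; total 931.
{Site 1, Site 2, Site 3, Site 4}: service 392 + fixed 1422 = 1814
No other subset beats 754.

Open Site 4 only; minimum total cost 754.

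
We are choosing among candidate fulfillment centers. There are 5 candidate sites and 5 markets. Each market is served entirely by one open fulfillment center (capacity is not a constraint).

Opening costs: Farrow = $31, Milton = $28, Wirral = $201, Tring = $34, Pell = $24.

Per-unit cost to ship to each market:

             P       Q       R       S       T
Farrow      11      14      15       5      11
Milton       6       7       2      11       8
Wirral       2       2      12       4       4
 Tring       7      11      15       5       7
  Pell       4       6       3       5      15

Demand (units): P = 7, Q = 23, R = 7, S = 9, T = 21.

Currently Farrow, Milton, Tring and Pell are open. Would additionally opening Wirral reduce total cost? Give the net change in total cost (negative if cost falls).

No — net change +23 (cost rises by 23).

Current service cost with {Farrow, Milton, Tring, Pell}: 372.
Adding Wirral: each market re-picks its cheapest; new service cost 194, saving 178.
Extra fixed cost: 201. Net change = 201 − 178 = 23.
(Totals: 489 → 512.)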